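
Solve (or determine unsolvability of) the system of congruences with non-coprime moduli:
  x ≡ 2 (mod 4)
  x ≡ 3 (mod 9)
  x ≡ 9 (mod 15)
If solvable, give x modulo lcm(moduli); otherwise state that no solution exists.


Moduli 4, 9, 15 are not pairwise coprime, so CRT works modulo lcm(m_i) when all pairwise compatibility conditions hold.
Pairwise compatibility: gcd(m_i, m_j) must divide a_i - a_j for every pair.
Merge one congruence at a time:
  Start: x ≡ 2 (mod 4).
  Combine with x ≡ 3 (mod 9): gcd(4, 9) = 1; 3 - 2 = 1, which IS divisible by 1, so compatible.
    Write x = 2 + 4·t and substitute into x ≡ 3 (mod 9): 4·t ≡ 3 − 2 = 1 (mod 9).
    The inverse of 4 mod 9 is 7 (since 4·7 = 28 = 3·9 + 1), so t ≡ 7·1 = 7 ≡ 7 (mod 9).
    Then x = 2 + 4·7 = 30, valid modulo lcm(4, 9) = 36: x ≡ 30 (mod 36).
  Combine with x ≡ 9 (mod 15): gcd(36, 15) = 3; 9 - 30 = -21, which IS divisible by 3, so compatible.
    Write x = 30 + 36·t and substitute into x ≡ 9 (mod 15): 36·t ≡ 9 − 30 = -21 (mod 15).
    Divide the congruence (and modulus) by g = 3: 12·t ≡ -7 (mod 5).
    Reduce coefficients mod 5: 2·t ≡ 3 (mod 5).
    The inverse of 2 mod 5 is 3 (since 2·3 = 6 = 1·5 + 1), so t ≡ 3·3 = 9 ≡ 4 (mod 5).
    Then x = 30 + 36·4 = 174, valid modulo lcm(36, 15) = 180: x ≡ 174 (mod 180).
Verify: 174 mod 4 = 2, 174 mod 9 = 3, 174 mod 15 = 9.

x ≡ 174 (mod 180).


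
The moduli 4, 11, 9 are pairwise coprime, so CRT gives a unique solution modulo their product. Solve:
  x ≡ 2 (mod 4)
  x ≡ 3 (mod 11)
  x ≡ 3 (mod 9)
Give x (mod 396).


Moduli 4, 11, 9 are pairwise coprime; by CRT there is a unique solution modulo M = 4 · 11 · 9 = 396.
Solve pairwise, accumulating the modulus:
  Start with x ≡ 2 (mod 4).
  Combine with x ≡ 3 (mod 11): since gcd(4, 11) = 1, we get a unique residue mod 44.
    Write x = 2 + 4·t and substitute into x ≡ 3 (mod 11): 4·t ≡ 3 − 2 = 1 (mod 11).
    The inverse of 4 mod 11 is 3 (since 4·3 = 12 = 1·11 + 1), so t ≡ 3·1 = 3 ≡ 3 (mod 11).
    Then x = 2 + 4·3 = 14, valid modulo lcm(4, 11) = 44: x ≡ 14 (mod 44).
  Combine with x ≡ 3 (mod 9): since gcd(44, 9) = 1, we get a unique residue mod 396.
    Write x = 14 + 44·t and substitute into x ≡ 3 (mod 9): 44·t ≡ 3 − 14 = -11 (mod 9).
    Reduce coefficients mod 9: 8·t ≡ 7 (mod 9).
    The inverse of 8 mod 9 is 8 (since 8·8 = 64 = 7·9 + 1), so t ≡ 8·7 = 56 ≡ 2 (mod 9).
    Then x = 14 + 44·2 = 102, valid modulo lcm(44, 9) = 396: x ≡ 102 (mod 396).
Verify: 102 mod 4 = 2 ✓, 102 mod 11 = 3 ✓, 102 mod 9 = 3 ✓.

x ≡ 102 (mod 396).


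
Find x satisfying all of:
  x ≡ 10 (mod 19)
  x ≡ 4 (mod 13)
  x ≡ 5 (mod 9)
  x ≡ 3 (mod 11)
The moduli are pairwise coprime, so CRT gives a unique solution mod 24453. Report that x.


Product of moduli M = 19 · 13 · 9 · 11 = 24453.
Merge one congruence at a time:
  Start: x ≡ 10 (mod 19).
  Combine with x ≡ 4 (mod 13); new modulus lcm = 247.
    Write x = 10 + 19·t and substitute into x ≡ 4 (mod 13): 19·t ≡ 4 − 10 = -6 (mod 13).
    Reduce coefficients mod 13: 6·t ≡ 7 (mod 13).
    The inverse of 6 mod 13 is 11 (since 6·11 = 66 = 5·13 + 1), so t ≡ 11·7 = 77 ≡ 12 (mod 13).
    Then x = 10 + 19·12 = 238, valid modulo lcm(19, 13) = 247: x ≡ 238 (mod 247).
  Combine with x ≡ 5 (mod 9); new modulus lcm = 2223.
    Write x = 238 + 247·t and substitute into x ≡ 5 (mod 9): 247·t ≡ 5 − 238 = -233 (mod 9).
    Reduce coefficients mod 9: 4·t ≡ 1 (mod 9).
    The inverse of 4 mod 9 is 7 (since 4·7 = 28 = 3·9 + 1), so t ≡ 7·1 = 7 ≡ 7 (mod 9).
    Then x = 238 + 247·7 = 1967, valid modulo lcm(247, 9) = 2223: x ≡ 1967 (mod 2223).
  Combine with x ≡ 3 (mod 11); new modulus lcm = 24453.
    Write x = 1967 + 2223·t and substitute into x ≡ 3 (mod 11): 2223·t ≡ 3 − 1967 = -1964 (mod 11).
    Reduce coefficients mod 11: 1·t ≡ 5 (mod 11).
    So t ≡ 5 (mod 11).
    Then x = 1967 + 2223·5 = 13082, valid modulo lcm(2223, 11) = 24453: x ≡ 13082 (mod 24453).
Verify against each original: 13082 mod 19 = 10, 13082 mod 13 = 4, 13082 mod 9 = 5, 13082 mod 11 = 3.

x ≡ 13082 (mod 24453).


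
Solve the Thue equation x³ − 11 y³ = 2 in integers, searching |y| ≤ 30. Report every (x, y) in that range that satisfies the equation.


The equation is x³ - 11y³ = 2. For fixed y, x³ = 11·y³ + 2, so a solution requires the RHS to be a perfect cube.
Strategy: iterate y from -30 to 30, compute RHS = 11·y³ + 2, and check whether it is a (positive or negative) perfect cube.
Check small values of y:
  y = 0: RHS = 2 is not a perfect cube.
  y = 1: RHS = 13 is not a perfect cube.
  y = -1: RHS = -9 is not a perfect cube.
  y = 2: RHS = 90 is not a perfect cube.
  y = -2: RHS = -86 is not a perfect cube.
  y = 3: RHS = 299 is not a perfect cube.
  y = -3: RHS = -295 is not a perfect cube.
Continuing the search up to |y| = 30 finds no solutions either.
No (x, y) in the scanned range satisfies the equation.

No integer solutions with |y| ≤ 30.


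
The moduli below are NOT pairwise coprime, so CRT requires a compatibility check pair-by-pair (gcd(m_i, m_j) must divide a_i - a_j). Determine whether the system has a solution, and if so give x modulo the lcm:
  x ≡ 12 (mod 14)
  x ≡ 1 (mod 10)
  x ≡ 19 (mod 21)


Moduli 14, 10, 21 are not pairwise coprime, so CRT works modulo lcm(m_i) when all pairwise compatibility conditions hold.
Pairwise compatibility: gcd(m_i, m_j) must divide a_i - a_j for every pair.
Merge one congruence at a time:
  Start: x ≡ 12 (mod 14).
  Combine with x ≡ 1 (mod 10): gcd(14, 10) = 2, and 1 - 12 = -11 is NOT divisible by 2.
    ⇒ system is inconsistent (no integer solution).

No solution (the system is inconsistent).


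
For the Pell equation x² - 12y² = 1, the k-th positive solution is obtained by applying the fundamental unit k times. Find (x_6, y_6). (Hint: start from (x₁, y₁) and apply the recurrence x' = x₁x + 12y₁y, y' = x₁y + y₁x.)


Step 1: Find the fundamental solution (x₁, y₁) of x² - 12y² = 1.
  Expand √12 as a continued fraction. a₀ = ⌊√12⌋ = 3; iterate m_{k+1} = d_k·a_k − m_k, d_{k+1} = (12 − m_{k+1}²)/d_k, a_{k+1} = ⌊(a₀ + m_{k+1})/d_{k+1}⌋ (starting m₀ = 0, d₀ = 1), with convergents p_k = a_k·p_{k-1} + p_{k-2}, q_k = a_k·q_{k-1} + q_{k-2} (p₋₁ = 1, q₋₁ = 0):
  k = 0: a₀ = 3; p₀/q₀ = 3/1; p₀² − 12·q₀² = 9 − 12 = -3.
  k = 1: m = 3, d = 3, a = ⌊(3 + 3)/3⌋ = 2; p/q = (2·3 + 1)/(2·1 + 0) = 7/2; p² − 12·q² = 49 − 48 = 1.
  The first convergent with p² − 12·q² = 1 gives the fundamental solution (x₁, y₁) = (7, 2).
Step 2: Apply the recurrence (x_{n+1}, y_{n+1}) = (x₁x_n + 12y₁y_n, x₁y_n + y₁x_n) repeatedly.
  From (x_1, y_1) = (7, 2): x_2 = 7·7 + 12·2·2 = 97; y_2 = 7·2 + 2·7 = 28.
  From (x_2, y_2) = (97, 28): x_3 = 7·97 + 12·2·28 = 1351; y_3 = 7·28 + 2·97 = 390.
  From (x_3, y_3) = (1351, 390): x_4 = 7·1351 + 12·2·390 = 18817; y_4 = 7·390 + 2·1351 = 5432.
  From (x_4, y_4) = (18817, 5432): x_5 = 7·18817 + 12·2·5432 = 262087; y_5 = 7·5432 + 2·18817 = 75658.
  From (x_5, y_5) = (262087, 75658): x_6 = 7·262087 + 12·2·75658 = 3650401; y_6 = 7·75658 + 2·262087 = 1053780.
Step 3: Verify x_6² - 12·y_6² = 13325427460801 - 13325427460800 = 1 (should be 1). ✓

(x_1, y_1) = (7, 2); (x_6, y_6) = (3650401, 1053780).


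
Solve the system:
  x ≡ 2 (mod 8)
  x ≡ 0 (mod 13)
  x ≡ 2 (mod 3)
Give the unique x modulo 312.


Moduli 8, 13, 3 are pairwise coprime; by CRT there is a unique solution modulo M = 8 · 13 · 3 = 312.
Solve pairwise, accumulating the modulus:
  Start with x ≡ 2 (mod 8).
  Combine with x ≡ 0 (mod 13): since gcd(8, 13) = 1, we get a unique residue mod 104.
    Write x = 2 + 8·t and substitute into x ≡ 0 (mod 13): 8·t ≡ 0 − 2 = -2 (mod 13).
    Reduce coefficients mod 13: 8·t ≡ 11 (mod 13).
    The inverse of 8 mod 13 is 5 (since 8·5 = 40 = 3·13 + 1), so t ≡ 5·11 = 55 ≡ 3 (mod 13).
    Then x = 2 + 8·3 = 26, valid modulo lcm(8, 13) = 104: x ≡ 26 (mod 104).
  Combine with x ≡ 2 (mod 3): since gcd(104, 3) = 1, we get a unique residue mod 312.
    Write x = 26 + 104·t and substitute into x ≡ 2 (mod 3): 104·t ≡ 2 − 26 = -24 (mod 3).
    Reduce coefficients mod 3: 2·t ≡ 0 (mod 3).
    The inverse of 2 mod 3 is 2 (since 2·2 = 4 = 1·3 + 1), so t ≡ 2·0 = 0 ≡ 0 (mod 3).
    Then x = 26 + 104·0 = 26, valid modulo lcm(104, 3) = 312: x ≡ 26 (mod 312).
Verify: 26 mod 8 = 2 ✓, 26 mod 13 = 0 ✓, 26 mod 3 = 2 ✓.

x ≡ 26 (mod 312).


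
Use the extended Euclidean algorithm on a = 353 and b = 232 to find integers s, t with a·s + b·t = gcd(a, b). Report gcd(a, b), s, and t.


Euclidean algorithm on (353, 232) — divide until remainder is 0:
  353 = 1 · 232 + 121
  232 = 1 · 121 + 111
  121 = 1 · 111 + 10
  111 = 11 · 10 + 1
  10 = 10 · 1 + 0
gcd(353, 232) = 1.
Track Bezout coefficients alongside the remainders: start with r₀ = 353 = a·1 + b·0 (s = 1, t = 0) and r₁ = 232 = a·0 + b·1 (s = 0, t = 1); each new remainder r_{k+1} = r_{k-1} − q_k·r_k inherits s_{k+1} = s_{k-1} − q_k·s_k, t_{k+1} = t_{k-1} − q_k·t_k, so r_k = a·s_k + b·t_k at every step:
  q = 1: r = 121, s = 1 − 1·0 = 1, t = 0 − 1·1 = -1  (check: 353·1 + 232·(-1) = 121)
  q = 1: r = 111, s = 0 − 1·1 = -1, t = 1 − 1·(-1) = 2  (check: 353·(-1) + 232·2 = 111)
  q = 1: r = 10, s = 1 − 1·(-1) = 2, t = -1 − 1·2 = -3  (check: 353·2 + 232·(-3) = 10)
  q = 11: r = 1, s = -1 − 11·2 = -23, t = 2 − 11·(-3) = 35  (check: 353·(-23) + 232·35 = 1)
The row with r = 1 (the gcd) gives the Bezout coefficients s = -23, t = 35.
Result: 353 · (-23) + 232 · (35) = 1.

gcd(353, 232) = 1; s = -23, t = 35 (check: 353·(-23) + 232·35 = 1).


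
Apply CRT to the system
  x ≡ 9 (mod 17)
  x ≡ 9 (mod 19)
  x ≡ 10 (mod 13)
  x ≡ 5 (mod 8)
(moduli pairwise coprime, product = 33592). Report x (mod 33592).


Product of moduli M = 17 · 19 · 13 · 8 = 33592.
Merge one congruence at a time:
  Start: x ≡ 9 (mod 17).
  Combine with x ≡ 9 (mod 19); new modulus lcm = 323.
    Write x = 9 + 17·t and substitute into x ≡ 9 (mod 19): 17·t ≡ 9 − 9 = 0 (mod 19).
    The inverse of 17 mod 19 is 9 (since 17·9 = 153 = 8·19 + 1), so t ≡ 9·0 = 0 ≡ 0 (mod 19).
    Then x = 9 + 17·0 = 9, valid modulo lcm(17, 19) = 323: x ≡ 9 (mod 323).
  Combine with x ≡ 10 (mod 13); new modulus lcm = 4199.
    Write x = 9 + 323·t and substitute into x ≡ 10 (mod 13): 323·t ≡ 10 − 9 = 1 (mod 13).
    Reduce coefficients mod 13: 11·t ≡ 1 (mod 13).
    The inverse of 11 mod 13 is 6 (since 11·6 = 66 = 5·13 + 1), so t ≡ 6·1 = 6 ≡ 6 (mod 13).
    Then x = 9 + 323·6 = 1947, valid modulo lcm(323, 13) = 4199: x ≡ 1947 (mod 4199).
  Combine with x ≡ 5 (mod 8); new modulus lcm = 33592.
    Write x = 1947 + 4199·t and substitute into x ≡ 5 (mod 8): 4199·t ≡ 5 − 1947 = -1942 (mod 8).
    Reduce coefficients mod 8: 7·t ≡ 2 (mod 8).
    The inverse of 7 mod 8 is 7 (since 7·7 = 49 = 6·8 + 1), so t ≡ 7·2 = 14 ≡ 6 (mod 8).
    Then x = 1947 + 4199·6 = 27141, valid modulo lcm(4199, 8) = 33592: x ≡ 27141 (mod 33592).
Verify against each original: 27141 mod 17 = 9, 27141 mod 19 = 9, 27141 mod 13 = 10, 27141 mod 8 = 5.

x ≡ 27141 (mod 33592).


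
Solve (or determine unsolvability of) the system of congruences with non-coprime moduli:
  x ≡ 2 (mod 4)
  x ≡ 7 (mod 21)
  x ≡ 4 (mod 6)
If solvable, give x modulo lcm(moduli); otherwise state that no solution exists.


Moduli 4, 21, 6 are not pairwise coprime, so CRT works modulo lcm(m_i) when all pairwise compatibility conditions hold.
Pairwise compatibility: gcd(m_i, m_j) must divide a_i - a_j for every pair.
Merge one congruence at a time:
  Start: x ≡ 2 (mod 4).
  Combine with x ≡ 7 (mod 21): gcd(4, 21) = 1; 7 - 2 = 5, which IS divisible by 1, so compatible.
    Write x = 2 + 4·t and substitute into x ≡ 7 (mod 21): 4·t ≡ 7 − 2 = 5 (mod 21).
    The inverse of 4 mod 21 is 16 (since 4·16 = 64 = 3·21 + 1), so t ≡ 16·5 = 80 ≡ 17 (mod 21).
    Then x = 2 + 4·17 = 70, valid modulo lcm(4, 21) = 84: x ≡ 70 (mod 84).
  Combine with x ≡ 4 (mod 6): gcd(84, 6) = 6; 4 - 70 = -66, which IS divisible by 6, so compatible.
    Write x = 70 + 84·t and substitute into x ≡ 4 (mod 6): 84·t ≡ 4 − 70 = -66 (mod 6).
    Divide the congruence (and modulus) by g = 6: 14·t ≡ -11 (mod 1).
    Modulo 1 every t works; take t = 0.
    Then x = 70 + 84·0 = 70, valid modulo lcm(84, 6) = 84: x ≡ 70 (mod 84).
Verify: 70 mod 4 = 2, 70 mod 21 = 7, 70 mod 6 = 4.

x ≡ 70 (mod 84).


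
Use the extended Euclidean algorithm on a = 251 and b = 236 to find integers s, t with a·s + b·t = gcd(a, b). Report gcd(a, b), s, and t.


Euclidean algorithm on (251, 236) — divide until remainder is 0:
  251 = 1 · 236 + 15
  236 = 15 · 15 + 11
  15 = 1 · 11 + 4
  11 = 2 · 4 + 3
  4 = 1 · 3 + 1
  3 = 3 · 1 + 0
gcd(251, 236) = 1.
Track Bezout coefficients alongside the remainders: start with r₀ = 251 = a·1 + b·0 (s = 1, t = 0) and r₁ = 236 = a·0 + b·1 (s = 0, t = 1); each new remainder r_{k+1} = r_{k-1} − q_k·r_k inherits s_{k+1} = s_{k-1} − q_k·s_k, t_{k+1} = t_{k-1} − q_k·t_k, so r_k = a·s_k + b·t_k at every step:
  q = 1: r = 15, s = 1 − 1·0 = 1, t = 0 − 1·1 = -1  (check: 251·1 + 236·(-1) = 15)
  q = 15: r = 11, s = 0 − 15·1 = -15, t = 1 − 15·(-1) = 16  (check: 251·(-15) + 236·16 = 11)
  q = 1: r = 4, s = 1 − 1·(-15) = 16, t = -1 − 1·16 = -17  (check: 251·16 + 236·(-17) = 4)
  q = 2: r = 3, s = -15 − 2·16 = -47, t = 16 − 2·(-17) = 50  (check: 251·(-47) + 236·50 = 3)
  q = 1: r = 1, s = 16 − 1·(-47) = 63, t = -17 − 1·50 = -67  (check: 251·63 + 236·(-67) = 1)
The row with r = 1 (the gcd) gives the Bezout coefficients s = 63, t = -67.
Result: 251 · (63) + 236 · (-67) = 1.

gcd(251, 236) = 1; s = 63, t = -67 (check: 251·63 + 236·(-67) = 1).


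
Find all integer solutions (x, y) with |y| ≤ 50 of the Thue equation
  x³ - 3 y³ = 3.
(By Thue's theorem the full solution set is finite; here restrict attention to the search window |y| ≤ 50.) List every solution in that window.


The equation is x³ - 3y³ = 3. For fixed y, x³ = 3·y³ + 3, so a solution requires the RHS to be a perfect cube.
Strategy: iterate y from -50 to 50, compute RHS = 3·y³ + 3, and check whether it is a (positive or negative) perfect cube.
Check small values of y:
  y = 0: RHS = 3 is not a perfect cube.
  y = 1: RHS = 6 is not a perfect cube.
  y = -1: RHS = 0 = (0)³ ⇒ x = 0 works.
  y = 2: RHS = 27 = (3)³ ⇒ x = 3 works.
  y = -2: RHS = -21 is not a perfect cube.
  y = 3: RHS = 84 is not a perfect cube.
  y = -3: RHS = -78 is not a perfect cube.
Continuing the search up to |y| = 50 finds no further solutions beyond those listed.
Collected solutions: (0, -1), (3, 2).

Solutions (with |y| ≤ 50): (0, -1), (3, 2).


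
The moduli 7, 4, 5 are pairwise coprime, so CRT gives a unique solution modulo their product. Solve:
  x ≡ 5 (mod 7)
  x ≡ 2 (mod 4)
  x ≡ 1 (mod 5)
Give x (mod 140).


Moduli 7, 4, 5 are pairwise coprime; by CRT there is a unique solution modulo M = 7 · 4 · 5 = 140.
Solve pairwise, accumulating the modulus:
  Start with x ≡ 5 (mod 7).
  Combine with x ≡ 2 (mod 4): since gcd(7, 4) = 1, we get a unique residue mod 28.
    Write x = 5 + 7·t and substitute into x ≡ 2 (mod 4): 7·t ≡ 2 − 5 = -3 (mod 4).
    Reduce coefficients mod 4: 3·t ≡ 1 (mod 4).
    The inverse of 3 mod 4 is 3 (since 3·3 = 9 = 2·4 + 1), so t ≡ 3·1 = 3 ≡ 3 (mod 4).
    Then x = 5 + 7·3 = 26, valid modulo lcm(7, 4) = 28: x ≡ 26 (mod 28).
  Combine with x ≡ 1 (mod 5): since gcd(28, 5) = 1, we get a unique residue mod 140.
    Write x = 26 + 28·t and substitute into x ≡ 1 (mod 5): 28·t ≡ 1 − 26 = -25 (mod 5).
    Reduce coefficients mod 5: 3·t ≡ 0 (mod 5).
    The inverse of 3 mod 5 is 2 (since 3·2 = 6 = 1·5 + 1), so t ≡ 2·0 = 0 ≡ 0 (mod 5).
    Then x = 26 + 28·0 = 26, valid modulo lcm(28, 5) = 140: x ≡ 26 (mod 140).
Verify: 26 mod 7 = 5 ✓, 26 mod 4 = 2 ✓, 26 mod 5 = 1 ✓.

x ≡ 26 (mod 140).


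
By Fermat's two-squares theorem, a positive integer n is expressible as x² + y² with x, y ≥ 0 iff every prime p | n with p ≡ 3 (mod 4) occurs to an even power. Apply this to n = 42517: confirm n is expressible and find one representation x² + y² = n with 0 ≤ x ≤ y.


Step 1: Factor n = 42517 = 17 · 41 · 61.
Step 2: Check the mod-4 condition on each prime factor: 17 ≡ 1 (mod 4), exponent 1; 41 ≡ 1 (mod 4), exponent 1; 61 ≡ 1 (mod 4), exponent 1.
All primes ≡ 3 (mod 4) appear to even exponent (or don't appear), so by the two-squares theorem n IS expressible as a sum of two squares.
Step 3: Build a representation. Here n = 17 · 41 · 61 is a product of primes ≡ 1 (mod 4). Each prime p ≡ 1 (mod 4) is itself a sum of two squares; find a² by testing p − a² for a perfect square:
  17: 17 − 1² = 16 = 4² ⇒ 17 = 1² + 4².
  41: 41 − 1² = 40, 41 − 2² = 37, 41 − 3² = 32, 41 − 4² = 25 = 5² ⇒ 41 = 4² + 5².
  61: 61 − 1² = 60, 61 − 2² = 57, 61 − 3² = 52, 61 − 4² = 45, 61 − 5² = 36 = 6² ⇒ 61 = 5² + 6².
  Combine using the Brahmagupta–Fibonacci identity (a² + b²)(c² + d²) = (ac − bd)² + (ad + bc)² = (ac + bd)² + (ad − bc)²:
  17 · 41 = 697: from (1² + 4²)(4² + 5²), take (1·4 − 4·5, 1·5 + 4·4) = (4 − 20, 5 + 16) = (-16, 21); dropping signs (only squares matter) gives (16, 21); check 16² + 21² = 256 + 441 = 697 ✓.
  697 · 61 = 42517: from (16² + 21²)(5² + 6²), take (16·5 − 21·6, 16·6 + 21·5) = (80 − 126, 96 + 105) = (-46, 201); dropping signs (only squares matter) gives (46, 201); check 46² + 201² = 2116 + 40401 = 42517 ✓.
Step 4: Order so x ≤ y and verify: 46² + 201² = 2116 + 40401 = 42517 = n. ✓

n = 42517 = 46² + 201² (one valid representation with x ≤ y).


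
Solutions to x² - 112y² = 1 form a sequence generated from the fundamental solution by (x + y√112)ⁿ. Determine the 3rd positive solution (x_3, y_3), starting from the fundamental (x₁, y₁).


Step 1: Find the fundamental solution (x₁, y₁) of x² - 112y² = 1.
  Expand √112 as a continued fraction. a₀ = ⌊√112⌋ = 10; iterate m_{k+1} = d_k·a_k − m_k, d_{k+1} = (112 − m_{k+1}²)/d_k, a_{k+1} = ⌊(a₀ + m_{k+1})/d_{k+1}⌋ (starting m₀ = 0, d₀ = 1), with convergents p_k = a_k·p_{k-1} + p_{k-2}, q_k = a_k·q_{k-1} + q_{k-2} (p₋₁ = 1, q₋₁ = 0):
  k = 0: a₀ = 10; p₀/q₀ = 10/1; p₀² − 112·q₀² = 100 − 112 = -12.
  k = 1: m = 10, d = 12, a = ⌊(10 + 10)/12⌋ = 1; p/q = (1·10 + 1)/(1·1 + 0) = 11/1; p² − 112·q² = 121 − 112 = 9.
  k = 2: m = 2, d = 9, a = ⌊(10 + 2)/9⌋ = 1; p/q = (1·11 + 10)/(1·1 + 1) = 21/2; p² − 112·q² = 441 − 448 = -7.
  k = 3: m = 7, d = 7, a = ⌊(10 + 7)/7⌋ = 2; p/q = (2·21 + 11)/(2·2 + 1) = 53/5; p² − 112·q² = 2809 − 2800 = 9.
  k = 4: m = 7, d = 9, a = ⌊(10 + 7)/9⌋ = 1; p/q = (1·53 + 21)/(1·5 + 2) = 74/7; p² − 112·q² = 5476 − 5488 = -12.
  k = 5: m = 2, d = 12, a = ⌊(10 + 2)/12⌋ = 1; p/q = (1·74 + 53)/(1·7 + 5) = 127/12; p² − 112·q² = 16129 − 16128 = 1.
  The first convergent with p² − 112·q² = 1 gives the fundamental solution (x₁, y₁) = (127, 12).
Step 2: Apply the recurrence (x_{n+1}, y_{n+1}) = (x₁x_n + 112y₁y_n, x₁y_n + y₁x_n) repeatedly.
  From (x_1, y_1) = (127, 12): x_2 = 127·127 + 112·12·12 = 32257; y_2 = 127·12 + 12·127 = 3048.
  From (x_2, y_2) = (32257, 3048): x_3 = 127·32257 + 112·12·3048 = 8193151; y_3 = 127·3048 + 12·32257 = 774180.
Step 3: Verify x_3² - 112·y_3² = 67127723308801 - 67127723308800 = 1 (should be 1). ✓

(x_1, y_1) = (127, 12); (x_3, y_3) = (8193151, 774180).


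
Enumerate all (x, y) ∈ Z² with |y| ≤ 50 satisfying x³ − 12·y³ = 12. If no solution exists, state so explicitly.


The equation is x³ - 12y³ = 12. For fixed y, x³ = 12·y³ + 12, so a solution requires the RHS to be a perfect cube.
Strategy: iterate y from -50 to 50, compute RHS = 12·y³ + 12, and check whether it is a (positive or negative) perfect cube.
Check small values of y:
  y = 0: RHS = 12 is not a perfect cube.
  y = 1: RHS = 24 is not a perfect cube.
  y = -1: RHS = 0 = (0)³ ⇒ x = 0 works.
  y = 2: RHS = 108 is not a perfect cube.
  y = -2: RHS = -84 is not a perfect cube.
  y = 3: RHS = 336 is not a perfect cube.
  y = -3: RHS = -312 is not a perfect cube.
Continuing the search up to |y| = 50 finds no further solutions beyond those listed.
Collected solutions: (0, -1).

Solutions (with |y| ≤ 50): (0, -1).


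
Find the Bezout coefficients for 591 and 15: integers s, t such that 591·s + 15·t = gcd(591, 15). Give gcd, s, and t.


Euclidean algorithm on (591, 15) — divide until remainder is 0:
  591 = 39 · 15 + 6
  15 = 2 · 6 + 3
  6 = 2 · 3 + 0
gcd(591, 15) = 3.
Track Bezout coefficients alongside the remainders: start with r₀ = 591 = a·1 + b·0 (s = 1, t = 0) and r₁ = 15 = a·0 + b·1 (s = 0, t = 1); each new remainder r_{k+1} = r_{k-1} − q_k·r_k inherits s_{k+1} = s_{k-1} − q_k·s_k, t_{k+1} = t_{k-1} − q_k·t_k, so r_k = a·s_k + b·t_k at every step:
  q = 39: r = 6, s = 1 − 39·0 = 1, t = 0 − 39·1 = -39  (check: 591·1 + 15·(-39) = 6)
  q = 2: r = 3, s = 0 − 2·1 = -2, t = 1 − 2·(-39) = 79  (check: 591·(-2) + 15·79 = 3)
The row with r = 3 (the gcd) gives the Bezout coefficients s = -2, t = 79.
Result: 591 · (-2) + 15 · (79) = 3.

gcd(591, 15) = 3; s = -2, t = 79 (check: 591·(-2) + 15·79 = 3).


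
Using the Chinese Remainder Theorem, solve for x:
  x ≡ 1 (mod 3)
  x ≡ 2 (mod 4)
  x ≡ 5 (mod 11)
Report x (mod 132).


Moduli 3, 4, 11 are pairwise coprime; by CRT there is a unique solution modulo M = 3 · 4 · 11 = 132.
Solve pairwise, accumulating the modulus:
  Start with x ≡ 1 (mod 3).
  Combine with x ≡ 2 (mod 4): since gcd(3, 4) = 1, we get a unique residue mod 12.
    Write x = 1 + 3·t and substitute into x ≡ 2 (mod 4): 3·t ≡ 2 − 1 = 1 (mod 4).
    The inverse of 3 mod 4 is 3 (since 3·3 = 9 = 2·4 + 1), so t ≡ 3·1 = 3 ≡ 3 (mod 4).
    Then x = 1 + 3·3 = 10, valid modulo lcm(3, 4) = 12: x ≡ 10 (mod 12).
  Combine with x ≡ 5 (mod 11): since gcd(12, 11) = 1, we get a unique residue mod 132.
    Write x = 10 + 12·t and substitute into x ≡ 5 (mod 11): 12·t ≡ 5 − 10 = -5 (mod 11).
    Reduce coefficients mod 11: 1·t ≡ 6 (mod 11).
    So t ≡ 6 (mod 11).
    Then x = 10 + 12·6 = 82, valid modulo lcm(12, 11) = 132: x ≡ 82 (mod 132).
Verify: 82 mod 3 = 1 ✓, 82 mod 4 = 2 ✓, 82 mod 11 = 5 ✓.

x ≡ 82 (mod 132).


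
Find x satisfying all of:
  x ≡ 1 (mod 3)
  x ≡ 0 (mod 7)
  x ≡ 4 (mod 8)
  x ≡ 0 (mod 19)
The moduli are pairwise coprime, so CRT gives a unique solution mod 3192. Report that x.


Product of moduli M = 3 · 7 · 8 · 19 = 3192.
Merge one congruence at a time:
  Start: x ≡ 1 (mod 3).
  Combine with x ≡ 0 (mod 7); new modulus lcm = 21.
    Write x = 1 + 3·t and substitute into x ≡ 0 (mod 7): 3·t ≡ 0 − 1 = -1 (mod 7).
    Reduce coefficients mod 7: 3·t ≡ 6 (mod 7).
    The inverse of 3 mod 7 is 5 (since 3·5 = 15 = 2·7 + 1), so t ≡ 5·6 = 30 ≡ 2 (mod 7).
    Then x = 1 + 3·2 = 7, valid modulo lcm(3, 7) = 21: x ≡ 7 (mod 21).
  Combine with x ≡ 4 (mod 8); new modulus lcm = 168.
    Write x = 7 + 21·t and substitute into x ≡ 4 (mod 8): 21·t ≡ 4 − 7 = -3 (mod 8).
    Reduce coefficients mod 8: 5·t ≡ 5 (mod 8).
    The inverse of 5 mod 8 is 5 (since 5·5 = 25 = 3·8 + 1), so t ≡ 5·5 = 25 ≡ 1 (mod 8).
    Then x = 7 + 21·1 = 28, valid modulo lcm(21, 8) = 168: x ≡ 28 (mod 168).
  Combine with x ≡ 0 (mod 19); new modulus lcm = 3192.
    Write x = 28 + 168·t and substitute into x ≡ 0 (mod 19): 168·t ≡ 0 − 28 = -28 (mod 19).
    Reduce coefficients mod 19: 16·t ≡ 10 (mod 19).
    The inverse of 16 mod 19 is 6 (since 16·6 = 96 = 5·19 + 1), so t ≡ 6·10 = 60 ≡ 3 (mod 19).
    Then x = 28 + 168·3 = 532, valid modulo lcm(168, 19) = 3192: x ≡ 532 (mod 3192).
Verify against each original: 532 mod 3 = 1, 532 mod 7 = 0, 532 mod 8 = 4, 532 mod 19 = 0.

x ≡ 532 (mod 3192).


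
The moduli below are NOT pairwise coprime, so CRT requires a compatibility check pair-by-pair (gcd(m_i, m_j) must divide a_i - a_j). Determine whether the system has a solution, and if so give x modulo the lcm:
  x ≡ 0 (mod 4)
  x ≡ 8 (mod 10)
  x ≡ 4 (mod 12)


Moduli 4, 10, 12 are not pairwise coprime, so CRT works modulo lcm(m_i) when all pairwise compatibility conditions hold.
Pairwise compatibility: gcd(m_i, m_j) must divide a_i - a_j for every pair.
Merge one congruence at a time:
  Start: x ≡ 0 (mod 4).
  Combine with x ≡ 8 (mod 10): gcd(4, 10) = 2; 8 - 0 = 8, which IS divisible by 2, so compatible.
    Write x = 0 + 4·t and substitute into x ≡ 8 (mod 10): 4·t ≡ 8 − 0 = 8 (mod 10).
    Divide the congruence (and modulus) by g = 2: 2·t ≡ 4 (mod 5).
    The inverse of 2 mod 5 is 3 (since 2·3 = 6 = 1·5 + 1), so t ≡ 3·4 = 12 ≡ 2 (mod 5).
    Then x = 0 + 4·2 = 8, valid modulo lcm(4, 10) = 20: x ≡ 8 (mod 20).
  Combine with x ≡ 4 (mod 12): gcd(20, 12) = 4; 4 - 8 = -4, which IS divisible by 4, so compatible.
    Write x = 8 + 20·t and substitute into x ≡ 4 (mod 12): 20·t ≡ 4 − 8 = -4 (mod 12).
    Divide the congruence (and modulus) by g = 4: 5·t ≡ -1 (mod 3).
    Reduce coefficients mod 3: 2·t ≡ 2 (mod 3).
    The inverse of 2 mod 3 is 2 (since 2·2 = 4 = 1·3 + 1), so t ≡ 2·2 = 4 ≡ 1 (mod 3).
    Then x = 8 + 20·1 = 28, valid modulo lcm(20, 12) = 60: x ≡ 28 (mod 60).
Verify: 28 mod 4 = 0, 28 mod 10 = 8, 28 mod 12 = 4.

x ≡ 28 (mod 60).


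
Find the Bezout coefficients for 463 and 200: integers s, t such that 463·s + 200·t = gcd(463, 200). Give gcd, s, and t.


Euclidean algorithm on (463, 200) — divide until remainder is 0:
  463 = 2 · 200 + 63
  200 = 3 · 63 + 11
  63 = 5 · 11 + 8
  11 = 1 · 8 + 3
  8 = 2 · 3 + 2
  3 = 1 · 2 + 1
  2 = 2 · 1 + 0
gcd(463, 200) = 1.
Track Bezout coefficients alongside the remainders: start with r₀ = 463 = a·1 + b·0 (s = 1, t = 0) and r₁ = 200 = a·0 + b·1 (s = 0, t = 1); each new remainder r_{k+1} = r_{k-1} − q_k·r_k inherits s_{k+1} = s_{k-1} − q_k·s_k, t_{k+1} = t_{k-1} − q_k·t_k, so r_k = a·s_k + b·t_k at every step:
  q = 2: r = 63, s = 1 − 2·0 = 1, t = 0 − 2·1 = -2  (check: 463·1 + 200·(-2) = 63)
  q = 3: r = 11, s = 0 − 3·1 = -3, t = 1 − 3·(-2) = 7  (check: 463·(-3) + 200·7 = 11)
  q = 5: r = 8, s = 1 − 5·(-3) = 16, t = -2 − 5·7 = -37  (check: 463·16 + 200·(-37) = 8)
  q = 1: r = 3, s = -3 − 1·16 = -19, t = 7 − 1·(-37) = 44  (check: 463·(-19) + 200·44 = 3)
  q = 2: r = 2, s = 16 − 2·(-19) = 54, t = -37 − 2·44 = -125  (check: 463·54 + 200·(-125) = 2)
  q = 1: r = 1, s = -19 − 1·54 = -73, t = 44 − 1·(-125) = 169  (check: 463·(-73) + 200·169 = 1)
The row with r = 1 (the gcd) gives the Bezout coefficients s = -73, t = 169.
Result: 463 · (-73) + 200 · (169) = 1.

gcd(463, 200) = 1; s = -73, t = 169 (check: 463·(-73) + 200·169 = 1).


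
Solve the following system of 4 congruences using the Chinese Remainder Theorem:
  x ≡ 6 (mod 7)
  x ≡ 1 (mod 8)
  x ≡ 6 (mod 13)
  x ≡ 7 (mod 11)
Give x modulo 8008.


Product of moduli M = 7 · 8 · 13 · 11 = 8008.
Merge one congruence at a time:
  Start: x ≡ 6 (mod 7).
  Combine with x ≡ 1 (mod 8); new modulus lcm = 56.
    Write x = 6 + 7·t and substitute into x ≡ 1 (mod 8): 7·t ≡ 1 − 6 = -5 (mod 8).
    Reduce coefficients mod 8: 7·t ≡ 3 (mod 8).
    The inverse of 7 mod 8 is 7 (since 7·7 = 49 = 6·8 + 1), so t ≡ 7·3 = 21 ≡ 5 (mod 8).
    Then x = 6 + 7·5 = 41, valid modulo lcm(7, 8) = 56: x ≡ 41 (mod 56).
  Combine with x ≡ 6 (mod 13); new modulus lcm = 728.
    Write x = 41 + 56·t and substitute into x ≡ 6 (mod 13): 56·t ≡ 6 − 41 = -35 (mod 13).
    Reduce coefficients mod 13: 4·t ≡ 4 (mod 13).
    The inverse of 4 mod 13 is 10 (since 4·10 = 40 = 3·13 + 1), so t ≡ 10·4 = 40 ≡ 1 (mod 13).
    Then x = 41 + 56·1 = 97, valid modulo lcm(56, 13) = 728: x ≡ 97 (mod 728).
  Combine with x ≡ 7 (mod 11); new modulus lcm = 8008.
    Write x = 97 + 728·t and substitute into x ≡ 7 (mod 11): 728·t ≡ 7 − 97 = -90 (mod 11).
    Reduce coefficients mod 11: 2·t ≡ 9 (mod 11).
    The inverse of 2 mod 11 is 6 (since 2·6 = 12 = 1·11 + 1), so t ≡ 6·9 = 54 ≡ 10 (mod 11).
    Then x = 97 + 728·10 = 7377, valid modulo lcm(728, 11) = 8008: x ≡ 7377 (mod 8008).
Verify against each original: 7377 mod 7 = 6, 7377 mod 8 = 1, 7377 mod 13 = 6, 7377 mod 11 = 7.

x ≡ 7377 (mod 8008).


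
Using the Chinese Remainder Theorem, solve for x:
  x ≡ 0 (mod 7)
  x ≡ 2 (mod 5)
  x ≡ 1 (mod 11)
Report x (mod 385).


Moduli 7, 5, 11 are pairwise coprime; by CRT there is a unique solution modulo M = 7 · 5 · 11 = 385.
Solve pairwise, accumulating the modulus:
  Start with x ≡ 0 (mod 7).
  Combine with x ≡ 2 (mod 5): since gcd(7, 5) = 1, we get a unique residue mod 35.
    Write x = 0 + 7·t and substitute into x ≡ 2 (mod 5): 7·t ≡ 2 − 0 = 2 (mod 5).
    Reduce coefficients mod 5: 2·t ≡ 2 (mod 5).
    The inverse of 2 mod 5 is 3 (since 2·3 = 6 = 1·5 + 1), so t ≡ 3·2 = 6 ≡ 1 (mod 5).
    Then x = 0 + 7·1 = 7, valid modulo lcm(7, 5) = 35: x ≡ 7 (mod 35).
  Combine with x ≡ 1 (mod 11): since gcd(35, 11) = 1, we get a unique residue mod 385.
    Write x = 7 + 35·t and substitute into x ≡ 1 (mod 11): 35·t ≡ 1 − 7 = -6 (mod 11).
    Reduce coefficients mod 11: 2·t ≡ 5 (mod 11).
    The inverse of 2 mod 11 is 6 (since 2·6 = 12 = 1·11 + 1), so t ≡ 6·5 = 30 ≡ 8 (mod 11).
    Then x = 7 + 35·8 = 287, valid modulo lcm(35, 11) = 385: x ≡ 287 (mod 385).
Verify: 287 mod 7 = 0 ✓, 287 mod 5 = 2 ✓, 287 mod 11 = 1 ✓.

x ≡ 287 (mod 385).


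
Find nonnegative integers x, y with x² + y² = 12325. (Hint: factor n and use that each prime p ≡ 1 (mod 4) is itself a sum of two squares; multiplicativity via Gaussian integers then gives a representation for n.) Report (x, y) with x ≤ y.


Step 1: Factor n = 12325 = 5^2 · 17 · 29.
Step 2: Check the mod-4 condition on each prime factor: 5 ≡ 1 (mod 4), exponent 2; 17 ≡ 1 (mod 4), exponent 1; 29 ≡ 1 (mod 4), exponent 1.
All primes ≡ 3 (mod 4) appear to even exponent (or don't appear), so by the two-squares theorem n IS expressible as a sum of two squares.
Step 3: Build a representation. Group n = k² · m with k = 5 and m = 17 · 29 = 493 (a product of primes ≡ 1 (mod 4)); a representation of m scales to one of n via (k·x)² + (k·y)² = k²(x² + y²). Each prime p ≡ 1 (mod 4) is itself a sum of two squares; find a² by testing p − a² for a perfect square:
  17: 17 − 1² = 16 = 4² ⇒ 17 = 1² + 4².
  29: 29 − 1² = 28, 29 − 2² = 25 = 5² ⇒ 29 = 2² + 5².
  Combine using the Brahmagupta–Fibonacci identity (a² + b²)(c² + d²) = (ac − bd)² + (ad + bc)² = (ac + bd)² + (ad − bc)²:
  17 · 29 = 493: from (1² + 4²)(2² + 5²), take (1·2 − 4·5, 1·5 + 4·2) = (2 − 20, 5 + 8) = (-18, 13); dropping signs (only squares matter) gives (18, 13); check 18² + 13² = 324 + 169 = 493 ✓.
  Scale by k = 5: (5·18, 5·13) = (90, 65).
Step 4: Order so x ≤ y and verify: 65² + 90² = 4225 + 8100 = 12325 = n. ✓

n = 12325 = 65² + 90² (one valid representation with x ≤ y).


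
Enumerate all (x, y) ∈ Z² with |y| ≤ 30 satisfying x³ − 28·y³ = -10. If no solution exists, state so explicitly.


The equation is x³ - 28y³ = -10. For fixed y, x³ = 28·y³ − 10, so a solution requires the RHS to be a perfect cube.
Strategy: iterate y from -30 to 30, compute RHS = 28·y³ − 10, and check whether it is a (positive or negative) perfect cube.
Check small values of y:
  y = 0: RHS = -10 is not a perfect cube.
  y = 1: RHS = 18 is not a perfect cube.
  y = -1: RHS = -38 is not a perfect cube.
  y = 2: RHS = 214 is not a perfect cube.
  y = -2: RHS = -234 is not a perfect cube.
  y = 3: RHS = 746 is not a perfect cube.
  y = -3: RHS = -766 is not a perfect cube.
Continuing the search up to |y| = 30 finds no solutions either.
No (x, y) in the scanned range satisfies the equation.

No integer solutions with |y| ≤ 30.


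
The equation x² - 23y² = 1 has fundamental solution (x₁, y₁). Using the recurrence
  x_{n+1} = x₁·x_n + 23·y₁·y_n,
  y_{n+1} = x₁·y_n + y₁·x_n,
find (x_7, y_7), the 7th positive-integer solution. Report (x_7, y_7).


Step 1: Find the fundamental solution (x₁, y₁) of x² - 23y² = 1.
  Expand √23 as a continued fraction. a₀ = ⌊√23⌋ = 4; iterate m_{k+1} = d_k·a_k − m_k, d_{k+1} = (23 − m_{k+1}²)/d_k, a_{k+1} = ⌊(a₀ + m_{k+1})/d_{k+1}⌋ (starting m₀ = 0, d₀ = 1), with convergents p_k = a_k·p_{k-1} + p_{k-2}, q_k = a_k·q_{k-1} + q_{k-2} (p₋₁ = 1, q₋₁ = 0):
  k = 0: a₀ = 4; p₀/q₀ = 4/1; p₀² − 23·q₀² = 16 − 23 = -7.
  k = 1: m = 4, d = 7, a = ⌊(4 + 4)/7⌋ = 1; p/q = (1·4 + 1)/(1·1 + 0) = 5/1; p² − 23·q² = 25 − 23 = 2.
  k = 2: m = 3, d = 2, a = ⌊(4 + 3)/2⌋ = 3; p/q = (3·5 + 4)/(3·1 + 1) = 19/4; p² − 23·q² = 361 − 368 = -7.
  k = 3: m = 3, d = 7, a = ⌊(4 + 3)/7⌋ = 1; p/q = (1·19 + 5)/(1·4 + 1) = 24/5; p² − 23·q² = 576 − 575 = 1.
  The first convergent with p² − 23·q² = 1 gives the fundamental solution (x₁, y₁) = (24, 5).
Step 2: Apply the recurrence (x_{n+1}, y_{n+1}) = (x₁x_n + 23y₁y_n, x₁y_n + y₁x_n) repeatedly.
  From (x_1, y_1) = (24, 5): x_2 = 24·24 + 23·5·5 = 1151; y_2 = 24·5 + 5·24 = 240.
  From (x_2, y_2) = (1151, 240): x_3 = 24·1151 + 23·5·240 = 55224; y_3 = 24·240 + 5·1151 = 11515.
  From (x_3, y_3) = (55224, 11515): x_4 = 24·55224 + 23·5·11515 = 2649601; y_4 = 24·11515 + 5·55224 = 552480.
  From (x_4, y_4) = (2649601, 552480): x_5 = 24·2649601 + 23·5·552480 = 127125624; y_5 = 24·552480 + 5·2649601 = 26507525.
  From (x_5, y_5) = (127125624, 26507525): x_6 = 24·127125624 + 23·5·26507525 = 6099380351; y_6 = 24·26507525 + 5·127125624 = 1271808720.
  From (x_6, y_6) = (6099380351, 1271808720): x_7 = 24·6099380351 + 23·5·1271808720 = 292643131224; y_7 = 24·1271808720 + 5·6099380351 = 61020311035.
Step 3: Verify x_7² - 23·y_7² = 85640002252587283738176 - 85640002252587283738175 = 1 (should be 1). ✓

(x_1, y_1) = (24, 5); (x_7, y_7) = (292643131224, 61020311035).


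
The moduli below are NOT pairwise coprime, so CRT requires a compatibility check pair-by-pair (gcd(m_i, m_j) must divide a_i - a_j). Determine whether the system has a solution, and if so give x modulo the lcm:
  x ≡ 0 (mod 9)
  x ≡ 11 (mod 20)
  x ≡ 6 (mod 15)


Moduli 9, 20, 15 are not pairwise coprime, so CRT works modulo lcm(m_i) when all pairwise compatibility conditions hold.
Pairwise compatibility: gcd(m_i, m_j) must divide a_i - a_j for every pair.
Merge one congruence at a time:
  Start: x ≡ 0 (mod 9).
  Combine with x ≡ 11 (mod 20): gcd(9, 20) = 1; 11 - 0 = 11, which IS divisible by 1, so compatible.
    Write x = 0 + 9·t and substitute into x ≡ 11 (mod 20): 9·t ≡ 11 − 0 = 11 (mod 20).
    The inverse of 9 mod 20 is 9 (since 9·9 = 81 = 4·20 + 1), so t ≡ 9·11 = 99 ≡ 19 (mod 20).
    Then x = 0 + 9·19 = 171, valid modulo lcm(9, 20) = 180: x ≡ 171 (mod 180).
  Combine with x ≡ 6 (mod 15): gcd(180, 15) = 15; 6 - 171 = -165, which IS divisible by 15, so compatible.
    Write x = 171 + 180·t and substitute into x ≡ 6 (mod 15): 180·t ≡ 6 − 171 = -165 (mod 15).
    Divide the congruence (and modulus) by g = 15: 12·t ≡ -11 (mod 1).
    Modulo 1 every t works; take t = 0.
    Then x = 171 + 180·0 = 171, valid modulo lcm(180, 15) = 180: x ≡ 171 (mod 180).
Verify: 171 mod 9 = 0, 171 mod 20 = 11, 171 mod 15 = 6.

x ≡ 171 (mod 180).


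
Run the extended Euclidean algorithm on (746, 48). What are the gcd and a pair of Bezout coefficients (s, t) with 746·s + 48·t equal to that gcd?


Euclidean algorithm on (746, 48) — divide until remainder is 0:
  746 = 15 · 48 + 26
  48 = 1 · 26 + 22
  26 = 1 · 22 + 4
  22 = 5 · 4 + 2
  4 = 2 · 2 + 0
gcd(746, 48) = 2.
Track Bezout coefficients alongside the remainders: start with r₀ = 746 = a·1 + b·0 (s = 1, t = 0) and r₁ = 48 = a·0 + b·1 (s = 0, t = 1); each new remainder r_{k+1} = r_{k-1} − q_k·r_k inherits s_{k+1} = s_{k-1} − q_k·s_k, t_{k+1} = t_{k-1} − q_k·t_k, so r_k = a·s_k + b·t_k at every step:
  q = 15: r = 26, s = 1 − 15·0 = 1, t = 0 − 15·1 = -15  (check: 746·1 + 48·(-15) = 26)
  q = 1: r = 22, s = 0 − 1·1 = -1, t = 1 − 1·(-15) = 16  (check: 746·(-1) + 48·16 = 22)
  q = 1: r = 4, s = 1 − 1·(-1) = 2, t = -15 − 1·16 = -31  (check: 746·2 + 48·(-31) = 4)
  q = 5: r = 2, s = -1 − 5·2 = -11, t = 16 − 5·(-31) = 171  (check: 746·(-11) + 48·171 = 2)
The row with r = 2 (the gcd) gives the Bezout coefficients s = -11, t = 171.
Result: 746 · (-11) + 48 · (171) = 2.

gcd(746, 48) = 2; s = -11, t = 171 (check: 746·(-11) + 48·171 = 2).


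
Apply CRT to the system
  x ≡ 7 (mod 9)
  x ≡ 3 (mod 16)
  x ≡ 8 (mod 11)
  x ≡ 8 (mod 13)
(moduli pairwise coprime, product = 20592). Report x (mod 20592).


Product of moduli M = 9 · 16 · 11 · 13 = 20592.
Merge one congruence at a time:
  Start: x ≡ 7 (mod 9).
  Combine with x ≡ 3 (mod 16); new modulus lcm = 144.
    Write x = 7 + 9·t and substitute into x ≡ 3 (mod 16): 9·t ≡ 3 − 7 = -4 (mod 16).
    Reduce coefficients mod 16: 9·t ≡ 12 (mod 16).
    The inverse of 9 mod 16 is 9 (since 9·9 = 81 = 5·16 + 1), so t ≡ 9·12 = 108 ≡ 12 (mod 16).
    Then x = 7 + 9·12 = 115, valid modulo lcm(9, 16) = 144: x ≡ 115 (mod 144).
  Combine with x ≡ 8 (mod 11); new modulus lcm = 1584.
    Write x = 115 + 144·t and substitute into x ≡ 8 (mod 11): 144·t ≡ 8 − 115 = -107 (mod 11).
    Reduce coefficients mod 11: 1·t ≡ 3 (mod 11).
    So t ≡ 3 (mod 11).
    Then x = 115 + 144·3 = 547, valid modulo lcm(144, 11) = 1584: x ≡ 547 (mod 1584).
  Combine with x ≡ 8 (mod 13); new modulus lcm = 20592.
    Write x = 547 + 1584·t and substitute into x ≡ 8 (mod 13): 1584·t ≡ 8 − 547 = -539 (mod 13).
    Reduce coefficients mod 13: 11·t ≡ 7 (mod 13).
    The inverse of 11 mod 13 is 6 (since 11·6 = 66 = 5·13 + 1), so t ≡ 6·7 = 42 ≡ 3 (mod 13).
    Then x = 547 + 1584·3 = 5299, valid modulo lcm(1584, 13) = 20592: x ≡ 5299 (mod 20592).
Verify against each original: 5299 mod 9 = 7, 5299 mod 16 = 3, 5299 mod 11 = 8, 5299 mod 13 = 8.

x ≡ 5299 (mod 20592).


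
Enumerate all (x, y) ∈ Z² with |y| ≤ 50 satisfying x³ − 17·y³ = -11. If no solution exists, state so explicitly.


The equation is x³ - 17y³ = -11. For fixed y, x³ = 17·y³ − 11, so a solution requires the RHS to be a perfect cube.
Strategy: iterate y from -50 to 50, compute RHS = 17·y³ − 11, and check whether it is a (positive or negative) perfect cube.
Check small values of y:
  y = 0: RHS = -11 is not a perfect cube.
  y = 1: RHS = 6 is not a perfect cube.
  y = -1: RHS = -28 is not a perfect cube.
  y = 2: RHS = 125 = (5)³ ⇒ x = 5 works.
  y = -2: RHS = -147 is not a perfect cube.
  y = 3: RHS = 448 is not a perfect cube.
  y = -3: RHS = -470 is not a perfect cube.
Continuing the search up to |y| = 50 finds no further solutions beyond those listed.
Collected solutions: (5, 2).

Solutions (with |y| ≤ 50): (5, 2).


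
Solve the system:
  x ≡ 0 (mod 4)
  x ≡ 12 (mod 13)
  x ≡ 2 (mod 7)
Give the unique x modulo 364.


Moduli 4, 13, 7 are pairwise coprime; by CRT there is a unique solution modulo M = 4 · 13 · 7 = 364.
Solve pairwise, accumulating the modulus:
  Start with x ≡ 0 (mod 4).
  Combine with x ≡ 12 (mod 13): since gcd(4, 13) = 1, we get a unique residue mod 52.
    Write x = 0 + 4·t and substitute into x ≡ 12 (mod 13): 4·t ≡ 12 − 0 = 12 (mod 13).
    The inverse of 4 mod 13 is 10 (since 4·10 = 40 = 3·13 + 1), so t ≡ 10·12 = 120 ≡ 3 (mod 13).
    Then x = 0 + 4·3 = 12, valid modulo lcm(4, 13) = 52: x ≡ 12 (mod 52).
  Combine with x ≡ 2 (mod 7): since gcd(52, 7) = 1, we get a unique residue mod 364.
    Write x = 12 + 52·t and substitute into x ≡ 2 (mod 7): 52·t ≡ 2 − 12 = -10 (mod 7).
    Reduce coefficients mod 7: 3·t ≡ 4 (mod 7).
    The inverse of 3 mod 7 is 5 (since 3·5 = 15 = 2·7 + 1), so t ≡ 5·4 = 20 ≡ 6 (mod 7).
    Then x = 12 + 52·6 = 324, valid modulo lcm(52, 7) = 364: x ≡ 324 (mod 364).
Verify: 324 mod 4 = 0 ✓, 324 mod 13 = 12 ✓, 324 mod 7 = 2 ✓.

x ≡ 324 (mod 364).
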